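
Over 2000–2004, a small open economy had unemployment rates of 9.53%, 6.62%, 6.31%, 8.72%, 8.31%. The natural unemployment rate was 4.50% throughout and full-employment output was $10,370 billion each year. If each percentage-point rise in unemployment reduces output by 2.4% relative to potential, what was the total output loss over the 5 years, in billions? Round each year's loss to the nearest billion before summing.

Year 2000: gap = -2.4 × (9.53 - 4.5) = -12.072%, loss ≈ 10370 × 12.072/100 ≈ 1252.
Year 2001: gap = -2.4 × (6.62 - 4.5) = -5.088%, loss ≈ 10370 × 5.088/100 ≈ 528.
Year 2002: gap = -2.4 × (6.31 - 4.5) = -4.344%, loss ≈ 10370 × 4.344/100 ≈ 450.
Year 2003: gap = -2.4 × (8.72 - 4.5) = -10.128%, loss ≈ 10370 × 10.128/100 ≈ 1050.
Year 2004: gap = -2.4 × (8.31 - 4.5) = -9.144%, loss ≈ 10370 × 9.144/100 ≈ 948.
Total lost output = 1252 + 528 + 450 + 1050 + 948 = 4228 billion.

$4,228 billion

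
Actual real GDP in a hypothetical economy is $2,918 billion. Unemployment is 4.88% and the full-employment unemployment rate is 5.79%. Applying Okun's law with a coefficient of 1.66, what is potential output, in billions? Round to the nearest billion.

$2,875 billion

Unemployment gap = 4.88 - 5.79 = -0.91 points, so output gap = -1.66 × (-0.91) = 1.5106%.
Since Y = Y* × (1 + gap/100), Y* = 2918/1.015106 ≈ 2875 billion.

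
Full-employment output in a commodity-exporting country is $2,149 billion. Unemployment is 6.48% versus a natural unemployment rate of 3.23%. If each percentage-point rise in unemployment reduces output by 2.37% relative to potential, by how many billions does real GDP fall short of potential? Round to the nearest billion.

Output gap = -2.37 × (6.48 - 3.23) = -2.37 × 3.25 = -7.7025%.
Actual GDP ≈ 2149 × 0.922975 ≈ 1983 billion, so the shortfall is 2149 - 1983 = 166 billion.

$166 billion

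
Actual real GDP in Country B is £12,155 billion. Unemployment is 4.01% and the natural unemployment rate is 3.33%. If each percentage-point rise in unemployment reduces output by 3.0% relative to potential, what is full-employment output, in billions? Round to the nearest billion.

£12,408 billion

Unemployment gap = 4.01 - 3.33 = 0.68 points, so output gap = -3 × 0.68 = -2.04%.
Since Y = Y* × (1 + gap/100), Y* = 12155/0.9796 ≈ 12408 billion.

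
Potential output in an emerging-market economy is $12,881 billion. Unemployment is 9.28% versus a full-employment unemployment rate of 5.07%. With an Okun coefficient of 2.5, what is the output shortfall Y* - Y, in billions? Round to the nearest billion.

$1,356 billion

Output gap = -2.5 × (9.28 - 5.07) = -2.5 × 4.21 = -10.525%.
Actual GDP ≈ 12881 × 0.89475 ≈ 11525 billion, so the shortfall is 12881 - 11525 = 1356 billion.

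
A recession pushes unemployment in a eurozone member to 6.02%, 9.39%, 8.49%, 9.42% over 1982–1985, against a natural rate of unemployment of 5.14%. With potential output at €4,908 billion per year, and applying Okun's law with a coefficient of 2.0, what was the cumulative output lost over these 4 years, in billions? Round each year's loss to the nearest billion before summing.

Year 1982: gap = -2.0 × (6.02 - 5.14) = -1.76%, loss ≈ 4908 × 1.76/100 ≈ 86.
Year 1983: gap = -2.0 × (9.39 - 5.14) = -8.5%, loss ≈ 4908 × 8.5/100 ≈ 417.
Year 1984: gap = -2.0 × (8.49 - 5.14) = -6.7%, loss ≈ 4908 × 6.7/100 ≈ 329.
Year 1985: gap = -2.0 × (9.42 - 5.14) = -8.56%, loss ≈ 4908 × 8.56/100 ≈ 420.
Total lost output = 86 + 417 + 329 + 420 = 1252 billion.

€1,252 billion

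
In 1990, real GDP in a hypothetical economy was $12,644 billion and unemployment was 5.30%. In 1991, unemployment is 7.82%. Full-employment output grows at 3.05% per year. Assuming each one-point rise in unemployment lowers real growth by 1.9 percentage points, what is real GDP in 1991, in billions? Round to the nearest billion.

$12,424 billion

Δu = 7.82 - 5.3 = 2.52 points.
Okun's law (growth form): g_Y = g_Y* - β × Δu = 3.05 - 1.9 × (2.52) = 3.05 - 4.788 = -1.738%.
Real GDP in the next year = 12644 × (1 - 1.738/100) = 12644 × 0.98262 ≈ 12424 billion.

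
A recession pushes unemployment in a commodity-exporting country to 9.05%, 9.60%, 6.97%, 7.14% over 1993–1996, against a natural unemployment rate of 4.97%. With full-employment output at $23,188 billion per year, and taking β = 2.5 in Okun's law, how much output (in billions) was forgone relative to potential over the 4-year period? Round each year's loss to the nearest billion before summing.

$7,466 billion

Year 1993: gap = -2.5 × (9.05 - 4.97) = -10.2%, loss ≈ 23188 × 10.2/100 ≈ 2365.
Year 1994: gap = -2.5 × (9.6 - 4.97) = -11.575%, loss ≈ 23188 × 11.575/100 ≈ 2684.
Year 1995: gap = -2.5 × (6.97 - 4.97) = -5%, loss ≈ 23188 × 5/100 ≈ 1159.
Year 1996: gap = -2.5 × (7.14 - 4.97) = -5.425%, loss ≈ 23188 × 5.425/100 ≈ 1258.
Total lost output = 2365 + 2684 + 1159 + 1258 = 7466 billion.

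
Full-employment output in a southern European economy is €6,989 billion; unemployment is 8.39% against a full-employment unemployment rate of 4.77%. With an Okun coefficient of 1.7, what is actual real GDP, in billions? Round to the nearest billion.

Unemployment gap = 8.39 - 4.77 = 3.62 points, so the output gap is -1.7 × 3.62 = -6.154%.
Actual GDP = 6989 × (1 - 6.154/100) = 6989 × 0.93846 ≈ 6559 billion.

€6,559 billion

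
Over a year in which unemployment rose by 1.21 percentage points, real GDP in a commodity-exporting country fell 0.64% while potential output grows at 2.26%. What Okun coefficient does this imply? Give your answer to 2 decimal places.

Growth form: g_Y = g_Y* - β × Δu, so β = (g_Y* - g_Y)/Δu.
β = (2.26 + 0.64)/1.21 = 2.9/1.21 = 2.40.

β ≈ 2.40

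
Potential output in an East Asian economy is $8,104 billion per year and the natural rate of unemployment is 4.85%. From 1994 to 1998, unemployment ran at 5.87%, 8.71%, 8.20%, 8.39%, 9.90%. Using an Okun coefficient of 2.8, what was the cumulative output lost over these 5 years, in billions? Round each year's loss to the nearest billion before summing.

Year 1994: gap = -2.8 × (5.87 - 4.85) = -2.856%, loss ≈ 8104 × 2.856/100 ≈ 231.
Year 1995: gap = -2.8 × (8.71 - 4.85) = -10.808%, loss ≈ 8104 × 10.808/100 ≈ 876.
Year 1996: gap = -2.8 × (8.2 - 4.85) = -9.38%, loss ≈ 8104 × 9.38/100 ≈ 760.
Year 1997: gap = -2.8 × (8.39 - 4.85) = -9.912%, loss ≈ 8104 × 9.912/100 ≈ 803.
Year 1998: gap = -2.8 × (9.9 - 4.85) = -14.14%, loss ≈ 8104 × 14.14/100 ≈ 1146.
Total lost output = 231 + 876 + 760 + 803 + 1146 = 3816 billion.

$3,816 billion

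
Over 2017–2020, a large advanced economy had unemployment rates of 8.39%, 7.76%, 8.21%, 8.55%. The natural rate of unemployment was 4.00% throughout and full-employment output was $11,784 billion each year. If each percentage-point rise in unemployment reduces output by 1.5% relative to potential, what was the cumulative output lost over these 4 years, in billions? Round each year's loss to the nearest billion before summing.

Year 2017: gap = -1.5 × (8.39 - 4) = -6.585%, loss ≈ 11784 × 6.585/100 ≈ 776.
Year 2018: gap = -1.5 × (7.76 - 4) = -5.64%, loss ≈ 11784 × 5.64/100 ≈ 665.
Year 2019: gap = -1.5 × (8.21 - 4) = -6.315%, loss ≈ 11784 × 6.315/100 ≈ 744.
Year 2020: gap = -1.5 × (8.55 - 4) = -6.825%, loss ≈ 11784 × 6.825/100 ≈ 804.
Total lost output = 776 + 665 + 744 + 804 = 2989 billion.

$2,989 billion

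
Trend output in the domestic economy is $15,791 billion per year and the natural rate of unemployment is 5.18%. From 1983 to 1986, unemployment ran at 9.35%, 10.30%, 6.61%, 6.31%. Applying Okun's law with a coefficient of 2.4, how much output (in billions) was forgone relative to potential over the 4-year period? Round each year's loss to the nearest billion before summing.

Year 1983: gap = -2.4 × (9.35 - 5.18) = -10.008%, loss ≈ 15791 × 10.008/100 ≈ 1580.
Year 1984: gap = -2.4 × (10.3 - 5.18) = -12.288%, loss ≈ 15791 × 12.288/100 ≈ 1940.
Year 1985: gap = -2.4 × (6.61 - 5.18) = -3.432%, loss ≈ 15791 × 3.432/100 ≈ 542.
Year 1986: gap = -2.4 × (6.31 - 5.18) = -2.712%, loss ≈ 15791 × 2.712/100 ≈ 428.
Total lost output = 1580 + 1940 + 542 + 428 = 4490 billion.

$4,490 billion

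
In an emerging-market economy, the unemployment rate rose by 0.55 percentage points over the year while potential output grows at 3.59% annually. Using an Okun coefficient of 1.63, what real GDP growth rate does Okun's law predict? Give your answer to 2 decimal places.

Growth-rate Okun's law: g_Y = g_Y* - β × Δu.
g_Y = 3.59 - 1.63 × (0.55) = 3.59 - 0.8965 = 2.6935%, i.e. 2.69% to 2 d.p.

2.69%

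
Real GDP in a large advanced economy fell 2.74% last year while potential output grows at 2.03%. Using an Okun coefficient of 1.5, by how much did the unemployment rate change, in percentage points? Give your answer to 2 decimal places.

3.18 percentage points

Growth-rate Okun's law: g_Y = g_Y* - β × Δu, so Δu = (g_Y* - g_Y)/β.
Δu = (2.03 + 2.74)/1.5 = 4.77/1.5 = 3.18 percentage points.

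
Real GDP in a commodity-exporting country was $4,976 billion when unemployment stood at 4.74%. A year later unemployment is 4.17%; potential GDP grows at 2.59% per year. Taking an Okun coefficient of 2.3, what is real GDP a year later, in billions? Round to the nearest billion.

$5,170 billion

Δu = 4.17 - 4.74 = -0.57 points.
Okun's law (growth form): g_Y = g_Y* - β × Δu = 2.59 - 2.3 × (-0.57) = 2.59 + 1.311 = 3.901%.
Real GDP in the next year = 4976 × (1 + 3.901/100) = 4976 × 1.03901 ≈ 5170 billion.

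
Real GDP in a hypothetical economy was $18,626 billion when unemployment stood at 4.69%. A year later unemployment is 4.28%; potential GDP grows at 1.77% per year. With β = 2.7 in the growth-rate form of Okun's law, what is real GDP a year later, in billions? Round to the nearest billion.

$19,162 billion

Δu = 4.28 - 4.69 = -0.41 points.
Okun's law (growth form): g_Y = g_Y* - β × Δu = 1.77 - 2.7 × (-0.41) = 1.77 + 1.107 = 2.877%.
Real GDP in the next year = 18626 × (1 + 2.877/100) = 18626 × 1.02877 ≈ 19162 billion.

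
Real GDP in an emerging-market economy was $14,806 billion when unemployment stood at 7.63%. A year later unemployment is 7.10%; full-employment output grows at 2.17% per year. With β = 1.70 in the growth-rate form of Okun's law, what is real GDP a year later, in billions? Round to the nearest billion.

$15,261 billion

Δu = 7.1 - 7.63 = -0.53 points.
Okun's law (growth form): g_Y = g_Y* - β × Δu = 2.17 - 1.70 × (-0.53) = 2.17 + 0.901 = 3.071%.
Real GDP in the next year = 14806 × (1 + 3.071/100) = 14806 × 1.03071 ≈ 15261 billion.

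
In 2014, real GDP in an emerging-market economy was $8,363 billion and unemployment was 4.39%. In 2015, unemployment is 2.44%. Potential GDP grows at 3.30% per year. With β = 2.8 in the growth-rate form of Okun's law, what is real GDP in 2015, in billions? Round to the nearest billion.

$9,096 billion

Δu = 2.44 - 4.39 = -1.95 points.
Okun's law (growth form): g_Y = g_Y* - β × Δu = 3.30 - 2.8 × (-1.95) = 3.3 + 5.46 = 8.76%.
Real GDP in the next year = 8363 × (1 + 8.76/100) = 8363 × 1.0876 ≈ 9096 billion.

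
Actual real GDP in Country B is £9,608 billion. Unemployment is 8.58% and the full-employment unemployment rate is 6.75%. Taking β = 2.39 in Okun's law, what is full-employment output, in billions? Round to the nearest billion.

Unemployment gap = 8.58 - 6.75 = 1.83 points, so output gap = -2.39 × 1.83 = -4.3737%.
Since Y = Y* × (1 + gap/100), Y* = 9608/0.956263 ≈ 10047 billion.

£10,047 billion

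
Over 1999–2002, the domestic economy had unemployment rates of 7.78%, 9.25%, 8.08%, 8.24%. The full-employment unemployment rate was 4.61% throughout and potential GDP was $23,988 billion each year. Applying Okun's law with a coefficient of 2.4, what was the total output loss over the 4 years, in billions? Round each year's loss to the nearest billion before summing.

Year 1999: gap = -2.4 × (7.78 - 4.61) = -7.608%, loss ≈ 23988 × 7.608/100 ≈ 1825.
Year 2000: gap = -2.4 × (9.25 - 4.61) = -11.136%, loss ≈ 23988 × 11.136/100 ≈ 2671.
Year 2001: gap = -2.4 × (8.08 - 4.61) = -8.328%, loss ≈ 23988 × 8.328/100 ≈ 1998.
Year 2002: gap = -2.4 × (8.24 - 4.61) = -8.712%, loss ≈ 23988 × 8.712/100 ≈ 2090.
Total lost output = 1825 + 2671 + 1998 + 2090 = 8584 billion.

$8,584 billion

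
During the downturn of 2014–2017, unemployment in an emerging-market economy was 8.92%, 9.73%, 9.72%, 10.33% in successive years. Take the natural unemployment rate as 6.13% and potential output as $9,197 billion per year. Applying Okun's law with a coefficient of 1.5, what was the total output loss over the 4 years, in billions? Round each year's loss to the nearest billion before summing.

$1,956 billion

Year 2014: gap = -1.5 × (8.92 - 6.13) = -4.185%, loss ≈ 9197 × 4.185/100 ≈ 385.
Year 2015: gap = -1.5 × (9.73 - 6.13) = -5.4%, loss ≈ 9197 × 5.4/100 ≈ 497.
Year 2016: gap = -1.5 × (9.72 - 6.13) = -5.385%, loss ≈ 9197 × 5.385/100 ≈ 495.
Year 2017: gap = -1.5 × (10.33 - 6.13) = -6.3%, loss ≈ 9197 × 6.3/100 ≈ 579.
Total lost output = 385 + 497 + 495 + 579 = 1956 billion.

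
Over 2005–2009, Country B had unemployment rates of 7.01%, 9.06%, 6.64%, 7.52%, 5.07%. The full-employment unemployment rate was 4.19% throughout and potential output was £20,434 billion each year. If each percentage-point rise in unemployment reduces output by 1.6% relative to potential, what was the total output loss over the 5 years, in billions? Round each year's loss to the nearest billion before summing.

Year 2005: gap = -1.6 × (7.01 - 4.19) = -4.512%, loss ≈ 20434 × 4.512/100 ≈ 922.
Year 2006: gap = -1.6 × (9.06 - 4.19) = -7.792%, loss ≈ 20434 × 7.792/100 ≈ 1592.
Year 2007: gap = -1.6 × (6.64 - 4.19) = -3.92%, loss ≈ 20434 × 3.92/100 ≈ 801.
Year 2008: gap = -1.6 × (7.52 - 4.19) = -5.328%, loss ≈ 20434 × 5.328/100 ≈ 1089.
Year 2009: gap = -1.6 × (5.07 - 4.19) = -1.408%, loss ≈ 20434 × 1.408/100 ≈ 288.
Total lost output = 922 + 1592 + 801 + 1089 + 288 = 4692 billion.

£4,692 billion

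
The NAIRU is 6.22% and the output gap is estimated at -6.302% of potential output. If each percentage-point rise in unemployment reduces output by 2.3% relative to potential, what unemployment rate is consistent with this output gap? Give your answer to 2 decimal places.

8.96%

From Okun's law, u - u* = -(output gap)/β = -(-6.302)/2.3 = 2.74 points.
So u = 6.22 + 2.74 = 8.96%.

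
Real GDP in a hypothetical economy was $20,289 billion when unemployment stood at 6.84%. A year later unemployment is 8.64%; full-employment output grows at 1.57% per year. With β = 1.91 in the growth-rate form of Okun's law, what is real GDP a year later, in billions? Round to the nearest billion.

Δu = 8.64 - 6.84 = 1.8 points.
Okun's law (growth form): g_Y = g_Y* - β × Δu = 1.57 - 1.91 × (1.80) = 1.57 - 3.438 = -1.868%.
Real GDP in the next year = 20289 × (1 - 1.868/100) = 20289 × 0.98132 ≈ 19910 billion.

$19,910 billion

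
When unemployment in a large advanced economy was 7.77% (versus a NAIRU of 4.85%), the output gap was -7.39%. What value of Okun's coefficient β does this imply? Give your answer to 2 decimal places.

Okun's law: output gap = -β × (u - u*).
-7.39 = -β × (7.77 - 4.85) = -β × 2.92, so β = 7.39/2.92 = 2.53.

β ≈ 2.53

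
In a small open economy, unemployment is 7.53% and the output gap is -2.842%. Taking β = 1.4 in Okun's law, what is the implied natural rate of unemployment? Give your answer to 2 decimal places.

From Okun's law, u - u* = -(output gap)/β = -(-2.842)/1.4 = 2.03 points.
So u* = 7.53 - 2.03 = 5.50%.

5.50%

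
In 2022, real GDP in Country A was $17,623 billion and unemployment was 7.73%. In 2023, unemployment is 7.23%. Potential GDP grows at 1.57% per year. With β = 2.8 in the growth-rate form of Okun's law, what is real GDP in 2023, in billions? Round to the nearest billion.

$18,146 billion

Δu = 7.23 - 7.73 = -0.5 points.
Okun's law (growth form): g_Y = g_Y* - β × Δu = 1.57 - 2.8 × (-0.50) = 1.57 + 1.4 = 2.97%.
Real GDP in the next year = 17623 × (1 + 2.97/100) = 17623 × 1.0297 ≈ 18146 billion.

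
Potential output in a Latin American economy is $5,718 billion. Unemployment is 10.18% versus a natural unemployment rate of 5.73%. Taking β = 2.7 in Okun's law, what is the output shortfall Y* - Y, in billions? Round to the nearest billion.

Output gap = -2.7 × (10.18 - 5.73) = -2.7 × 4.45 = -12.015%.
Actual GDP ≈ 5718 × 0.87985 ≈ 5031 billion, so the shortfall is 5718 - 5031 = 687 billion.

$687 billion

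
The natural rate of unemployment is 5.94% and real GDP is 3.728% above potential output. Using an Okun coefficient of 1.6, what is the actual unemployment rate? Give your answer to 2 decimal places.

3.61%

From Okun's law, u - u* = -(output gap)/β = -(3.728)/1.6 = -2.33 points.
So u = 5.94 - 2.33 = 3.61%.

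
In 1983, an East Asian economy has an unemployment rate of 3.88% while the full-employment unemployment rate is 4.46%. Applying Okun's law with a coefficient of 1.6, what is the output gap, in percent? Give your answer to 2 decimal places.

The unemployment gap is 3.88 - 4.46 = -0.58 percentage points.
Okun's law gives an output gap of -1.6 × (-0.58) = 0.928%, i.e. 0.93% above potential.

0.93%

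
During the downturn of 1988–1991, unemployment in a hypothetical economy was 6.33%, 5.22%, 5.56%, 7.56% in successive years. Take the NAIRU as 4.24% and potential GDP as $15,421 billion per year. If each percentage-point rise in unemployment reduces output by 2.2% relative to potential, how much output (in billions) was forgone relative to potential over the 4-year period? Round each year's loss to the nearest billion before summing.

$2,615 billion

Year 1988: gap = -2.2 × (6.33 - 4.24) = -4.598%, loss ≈ 15421 × 4.598/100 ≈ 709.
Year 1989: gap = -2.2 × (5.22 - 4.24) = -2.156%, loss ≈ 15421 × 2.156/100 ≈ 332.
Year 1990: gap = -2.2 × (5.56 - 4.24) = -2.904%, loss ≈ 15421 × 2.904/100 ≈ 448.
Year 1991: gap = -2.2 × (7.56 - 4.24) = -7.304%, loss ≈ 15421 × 7.304/100 ≈ 1126.
Total lost output = 709 + 332 + 448 + 1126 = 2615 billion.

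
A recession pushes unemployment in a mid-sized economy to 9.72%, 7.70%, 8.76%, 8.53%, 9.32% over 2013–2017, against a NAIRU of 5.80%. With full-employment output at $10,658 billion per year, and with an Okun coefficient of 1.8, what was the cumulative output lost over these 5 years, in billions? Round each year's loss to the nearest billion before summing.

Year 2013: gap = -1.8 × (9.72 - 5.8) = -7.056%, loss ≈ 10658 × 7.056/100 ≈ 752.
Year 2014: gap = -1.8 × (7.7 - 5.8) = -3.42%, loss ≈ 10658 × 3.42/100 ≈ 365.
Year 2015: gap = -1.8 × (8.76 - 5.8) = -5.328%, loss ≈ 10658 × 5.328/100 ≈ 568.
Year 2016: gap = -1.8 × (8.53 - 5.8) = -4.914%, loss ≈ 10658 × 4.914/100 ≈ 524.
Year 2017: gap = -1.8 × (9.32 - 5.8) = -6.336%, loss ≈ 10658 × 6.336/100 ≈ 675.
Total lost output = 752 + 365 + 568 + 524 + 675 = 2884 billion.

$2,884 billion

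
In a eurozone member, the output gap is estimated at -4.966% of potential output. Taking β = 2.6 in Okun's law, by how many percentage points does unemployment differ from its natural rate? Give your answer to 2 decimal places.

1.91 percentage points

Okun's law: output gap = -β × (u - u*), so u - u* = -(output gap)/β.
u - u* = -(-4.966)/2.6 = 1.91 percentage points.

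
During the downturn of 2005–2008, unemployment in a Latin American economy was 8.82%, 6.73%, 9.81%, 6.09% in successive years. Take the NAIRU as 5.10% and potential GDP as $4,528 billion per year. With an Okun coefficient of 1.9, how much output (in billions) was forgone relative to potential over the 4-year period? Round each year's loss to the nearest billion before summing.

$950 billion

Year 2005: gap = -1.9 × (8.82 - 5.1) = -7.068%, loss ≈ 4528 × 7.068/100 ≈ 320.
Year 2006: gap = -1.9 × (6.73 - 5.1) = -3.097%, loss ≈ 4528 × 3.097/100 ≈ 140.
Year 2007: gap = -1.9 × (9.81 - 5.1) = -8.949%, loss ≈ 4528 × 8.949/100 ≈ 405.
Year 2008: gap = -1.9 × (6.09 - 5.1) = -1.881%, loss ≈ 4528 × 1.881/100 ≈ 85.
Total lost output = 320 + 140 + 405 + 85 = 950 billion.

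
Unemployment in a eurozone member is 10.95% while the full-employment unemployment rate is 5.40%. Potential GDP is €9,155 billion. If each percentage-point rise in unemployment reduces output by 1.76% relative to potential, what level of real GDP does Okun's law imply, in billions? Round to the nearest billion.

Unemployment gap = 10.95 - 5.4 = 5.55 points, so the output gap is -1.76 × 5.55 = -9.768%.
Actual GDP = 9155 × (1 - 9.768/100) = 9155 × 0.90232 ≈ 8261 billion.

€8,261 billion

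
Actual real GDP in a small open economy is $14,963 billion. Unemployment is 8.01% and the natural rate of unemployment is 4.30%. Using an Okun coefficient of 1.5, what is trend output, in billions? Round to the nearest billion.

Unemployment gap = 8.01 - 4.3 = 3.71 points, so output gap = -1.5 × 3.71 = -5.565%.
Since Y = Y* × (1 + gap/100), Y* = 14963/0.94435 ≈ 15845 billion.

$15,845 billion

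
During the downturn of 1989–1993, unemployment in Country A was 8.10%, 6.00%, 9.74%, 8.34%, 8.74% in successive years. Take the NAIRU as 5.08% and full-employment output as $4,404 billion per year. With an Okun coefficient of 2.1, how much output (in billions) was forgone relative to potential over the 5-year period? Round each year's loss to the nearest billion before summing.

$1,434 billion

Year 1989: gap = -2.1 × (8.1 - 5.08) = -6.342%, loss ≈ 4404 × 6.342/100 ≈ 279.
Year 1990: gap = -2.1 × (6 - 5.08) = -1.932%, loss ≈ 4404 × 1.932/100 ≈ 85.
Year 1991: gap = -2.1 × (9.74 - 5.08) = -9.786%, loss ≈ 4404 × 9.786/100 ≈ 431.
Year 1992: gap = -2.1 × (8.34 - 5.08) = -6.846%, loss ≈ 4404 × 6.846/100 ≈ 301.
Year 1993: gap = -2.1 × (8.74 - 5.08) = -7.686%, loss ≈ 4404 × 7.686/100 ≈ 338.
Total lost output = 279 + 85 + 431 + 301 + 338 = 1434 billion.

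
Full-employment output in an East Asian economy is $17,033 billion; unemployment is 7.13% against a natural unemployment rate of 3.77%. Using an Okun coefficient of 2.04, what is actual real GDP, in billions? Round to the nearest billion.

Unemployment gap = 7.13 - 3.77 = 3.36 points, so the output gap is -2.04 × 3.36 = -6.8544%.
Actual GDP = 17033 × (1 - 6.8544/100) = 17033 × 0.931456 ≈ 15865 billion.

$15,865 billion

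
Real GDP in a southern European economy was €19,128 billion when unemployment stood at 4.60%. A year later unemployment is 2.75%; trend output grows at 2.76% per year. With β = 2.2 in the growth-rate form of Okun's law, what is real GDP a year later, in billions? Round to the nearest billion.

€20,434 billion

Δu = 2.75 - 4.6 = -1.85 points.
Okun's law (growth form): g_Y = g_Y* - β × Δu = 2.76 - 2.2 × (-1.85) = 2.76 + 4.07 = 6.83%.
Real GDP in the next year = 19128 × (1 + 6.83/100) = 19128 × 1.0683 ≈ 20434 billion.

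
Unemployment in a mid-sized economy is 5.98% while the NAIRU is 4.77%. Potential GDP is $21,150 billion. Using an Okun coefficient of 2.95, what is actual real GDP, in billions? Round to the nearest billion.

$20,395 billion

Unemployment gap = 5.98 - 4.77 = 1.21 points, so the output gap is -2.95 × 1.21 = -3.5695%.
Actual GDP = 21150 × (1 - 3.5695/100) = 21150 × 0.964305 ≈ 20395 billion.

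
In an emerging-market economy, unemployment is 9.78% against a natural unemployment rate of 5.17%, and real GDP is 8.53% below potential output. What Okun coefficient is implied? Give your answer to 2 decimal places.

β ≈ 1.85

Okun's law: output gap = -β × (u - u*).
-8.53 = -β × (9.78 - 5.17) = -β × 4.61, so β = 8.53/4.61 = 1.85.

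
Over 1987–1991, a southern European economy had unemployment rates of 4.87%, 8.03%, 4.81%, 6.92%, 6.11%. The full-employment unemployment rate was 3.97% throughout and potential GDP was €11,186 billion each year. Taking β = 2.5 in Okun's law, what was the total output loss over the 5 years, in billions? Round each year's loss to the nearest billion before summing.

Year 1987: gap = -2.5 × (4.87 - 3.97) = -2.25%, loss ≈ 11186 × 2.25/100 ≈ 252.
Year 1988: gap = -2.5 × (8.03 - 3.97) = -10.15%, loss ≈ 11186 × 10.15/100 ≈ 1135.
Year 1989: gap = -2.5 × (4.81 - 3.97) = -2.1%, loss ≈ 11186 × 2.1/100 ≈ 235.
Year 1990: gap = -2.5 × (6.92 - 3.97) = -7.375%, loss ≈ 11186 × 7.375/100 ≈ 825.
Year 1991: gap = -2.5 × (6.11 - 3.97) = -5.35%, loss ≈ 11186 × 5.35/100 ≈ 598.
Total lost output = 252 + 1135 + 235 + 825 + 598 = 3045 billion.

€3,045 billion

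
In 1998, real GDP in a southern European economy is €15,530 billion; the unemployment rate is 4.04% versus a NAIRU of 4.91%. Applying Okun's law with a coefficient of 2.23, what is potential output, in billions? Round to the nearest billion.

€15,234 billion

Unemployment gap = 4.04 - 4.91 = -0.87 points, so output gap = -2.23 × (-0.87) = 1.9401%.
Since Y = Y* × (1 + gap/100), Y* = 15530/1.019401 ≈ 15234 billion.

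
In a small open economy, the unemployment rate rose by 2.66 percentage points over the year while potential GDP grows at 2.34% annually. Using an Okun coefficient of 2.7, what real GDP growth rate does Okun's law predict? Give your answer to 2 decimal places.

Growth-rate Okun's law: g_Y = g_Y* - β × Δu.
g_Y = 2.34 - 2.7 × (2.66) = 2.34 - 7.182 = -4.842%, i.e. -4.84% to 2 d.p.

-4.84%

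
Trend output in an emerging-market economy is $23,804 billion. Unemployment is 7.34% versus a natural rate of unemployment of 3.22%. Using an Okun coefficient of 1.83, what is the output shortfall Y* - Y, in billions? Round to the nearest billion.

Output gap = -1.83 × (7.34 - 3.22) = -1.83 × 4.12 = -7.5396%.
Actual GDP ≈ 23804 × 0.924604 ≈ 22009 billion, so the shortfall is 23804 - 22009 = 1795 billion.

$1,795 billion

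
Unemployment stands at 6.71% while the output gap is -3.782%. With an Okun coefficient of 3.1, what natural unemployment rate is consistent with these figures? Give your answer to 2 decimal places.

5.49%

From Okun's law, u - u* = -(output gap)/β = -(-3.782)/3.1 = 1.22 points.
So u* = 6.71 - 1.22 = 5.49%.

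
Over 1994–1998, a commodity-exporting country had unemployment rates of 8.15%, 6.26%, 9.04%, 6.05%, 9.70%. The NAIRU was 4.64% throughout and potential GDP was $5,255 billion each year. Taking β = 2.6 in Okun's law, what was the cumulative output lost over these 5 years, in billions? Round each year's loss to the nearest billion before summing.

$2,186 billion

Year 1994: gap = -2.6 × (8.15 - 4.64) = -9.126%, loss ≈ 5255 × 9.126/100 ≈ 480.
Year 1995: gap = -2.6 × (6.26 - 4.64) = -4.212%, loss ≈ 5255 × 4.212/100 ≈ 221.
Year 1996: gap = -2.6 × (9.04 - 4.64) = -11.44%, loss ≈ 5255 × 11.44/100 ≈ 601.
Year 1997: gap = -2.6 × (6.05 - 4.64) = -3.666%, loss ≈ 5255 × 3.666/100 ≈ 193.
Year 1998: gap = -2.6 × (9.7 - 4.64) = -13.156%, loss ≈ 5255 × 13.156/100 ≈ 691.
Total lost output = 480 + 221 + 601 + 193 + 691 = 2186 billion.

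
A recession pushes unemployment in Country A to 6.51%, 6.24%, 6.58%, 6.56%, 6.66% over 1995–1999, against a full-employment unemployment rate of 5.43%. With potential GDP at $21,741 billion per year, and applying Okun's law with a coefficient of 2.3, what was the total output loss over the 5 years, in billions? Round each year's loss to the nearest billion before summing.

$2,700 billion

Year 1995: gap = -2.3 × (6.51 - 5.43) = -2.484%, loss ≈ 21741 × 2.484/100 ≈ 540.
Year 1996: gap = -2.3 × (6.24 - 5.43) = -1.863%, loss ≈ 21741 × 1.863/100 ≈ 405.
Year 1997: gap = -2.3 × (6.58 - 5.43) = -2.645%, loss ≈ 21741 × 2.645/100 ≈ 575.
Year 1998: gap = -2.3 × (6.56 - 5.43) = -2.599%, loss ≈ 21741 × 2.599/100 ≈ 565.
Year 1999: gap = -2.3 × (6.66 - 5.43) = -2.829%, loss ≈ 21741 × 2.829/100 ≈ 615.
Total lost output = 540 + 405 + 575 + 565 + 615 = 2700 billion.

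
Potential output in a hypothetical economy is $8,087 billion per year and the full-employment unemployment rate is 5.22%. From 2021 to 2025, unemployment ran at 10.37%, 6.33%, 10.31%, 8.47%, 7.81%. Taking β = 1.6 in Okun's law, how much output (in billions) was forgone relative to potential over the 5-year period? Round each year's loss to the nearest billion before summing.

Year 2021: gap = -1.6 × (10.37 - 5.22) = -8.24%, loss ≈ 8087 × 8.24/100 ≈ 666.
Year 2022: gap = -1.6 × (6.33 - 5.22) = -1.776%, loss ≈ 8087 × 1.776/100 ≈ 144.
Year 2023: gap = -1.6 × (10.31 - 5.22) = -8.144%, loss ≈ 8087 × 8.144/100 ≈ 659.
Year 2024: gap = -1.6 × (8.47 - 5.22) = -5.2%, loss ≈ 8087 × 5.2/100 ≈ 421.
Year 2025: gap = -1.6 × (7.81 - 5.22) = -4.144%, loss ≈ 8087 × 4.144/100 ≈ 335.
Total lost output = 666 + 144 + 659 + 421 + 335 = 2225 billion.

$2,225 billion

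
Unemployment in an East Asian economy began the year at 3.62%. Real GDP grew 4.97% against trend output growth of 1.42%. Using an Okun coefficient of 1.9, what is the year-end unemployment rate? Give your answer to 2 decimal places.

Growth-rate Okun's law: g_Y = g_Y* - β × Δu, so Δu = (g_Y* - g_Y)/β.
Δu = (1.42 - 4.97)/1.9 = -3.55/1.9 = -1.87 percentage points.
Year-end unemployment = 3.62 - 1.87 = 1.75%.

1.75%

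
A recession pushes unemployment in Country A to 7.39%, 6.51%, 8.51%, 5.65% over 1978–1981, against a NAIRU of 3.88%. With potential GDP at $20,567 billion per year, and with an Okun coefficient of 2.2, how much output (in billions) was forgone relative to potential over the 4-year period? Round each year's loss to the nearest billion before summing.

Year 1978: gap = -2.2 × (7.39 - 3.88) = -7.722%, loss ≈ 20567 × 7.722/100 ≈ 1588.
Year 1979: gap = -2.2 × (6.51 - 3.88) = -5.786%, loss ≈ 20567 × 5.786/100 ≈ 1190.
Year 1980: gap = -2.2 × (8.51 - 3.88) = -10.186%, loss ≈ 20567 × 10.186/100 ≈ 2095.
Year 1981: gap = -2.2 × (5.65 - 3.88) = -3.894%, loss ≈ 20567 × 3.894/100 ≈ 801.
Total lost output = 1588 + 1190 + 2095 + 801 = 5674 billion.

$5,674 billion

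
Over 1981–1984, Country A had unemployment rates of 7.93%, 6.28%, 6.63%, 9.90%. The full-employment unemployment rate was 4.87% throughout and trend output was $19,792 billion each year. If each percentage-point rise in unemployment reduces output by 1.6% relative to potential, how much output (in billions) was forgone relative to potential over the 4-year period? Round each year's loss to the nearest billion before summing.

$3,566 billion

Year 1981: gap = -1.6 × (7.93 - 4.87) = -4.896%, loss ≈ 19792 × 4.896/100 ≈ 969.
Year 1982: gap = -1.6 × (6.28 - 4.87) = -2.256%, loss ≈ 19792 × 2.256/100 ≈ 447.
Year 1983: gap = -1.6 × (6.63 - 4.87) = -2.816%, loss ≈ 19792 × 2.816/100 ≈ 557.
Year 1984: gap = -1.6 × (9.9 - 4.87) = -8.048%, loss ≈ 19792 × 8.048/100 ≈ 1593.
Total lost output = 969 + 447 + 557 + 1593 = 3566 billion.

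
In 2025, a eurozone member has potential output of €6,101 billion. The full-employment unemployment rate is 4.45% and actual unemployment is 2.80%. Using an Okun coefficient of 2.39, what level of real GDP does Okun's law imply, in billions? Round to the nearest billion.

€6,342 billion

Unemployment gap = 2.8 - 4.45 = -1.65 points, so the output gap is -2.39 × (-1.65) = 3.9435%.
Actual GDP = 6101 × (1 + 3.9435/100) = 6101 × 1.039435 ≈ 6342 billion.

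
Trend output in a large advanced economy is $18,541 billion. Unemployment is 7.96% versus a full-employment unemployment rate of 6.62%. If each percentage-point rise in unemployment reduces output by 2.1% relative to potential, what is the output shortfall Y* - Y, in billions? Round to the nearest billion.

$522 billion

Output gap = -2.1 × (7.96 - 6.62) = -2.1 × 1.34 = -2.814%.
Actual GDP ≈ 18541 × 0.97186 ≈ 18019 billion, so the shortfall is 18541 - 18019 = 522 billion.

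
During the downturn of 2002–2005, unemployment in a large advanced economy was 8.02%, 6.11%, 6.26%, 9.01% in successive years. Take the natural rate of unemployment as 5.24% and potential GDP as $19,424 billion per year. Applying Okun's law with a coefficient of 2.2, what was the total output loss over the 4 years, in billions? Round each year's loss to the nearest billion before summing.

Year 2002: gap = -2.2 × (8.02 - 5.24) = -6.116%, loss ≈ 19424 × 6.116/100 ≈ 1188.
Year 2003: gap = -2.2 × (6.11 - 5.24) = -1.914%, loss ≈ 19424 × 1.914/100 ≈ 372.
Year 2004: gap = -2.2 × (6.26 - 5.24) = -2.244%, loss ≈ 19424 × 2.244/100 ≈ 436.
Year 2005: gap = -2.2 × (9.01 - 5.24) = -8.294%, loss ≈ 19424 × 8.294/100 ≈ 1611.
Total lost output = 1188 + 372 + 436 + 1611 = 3607 billion.

$3,607 billion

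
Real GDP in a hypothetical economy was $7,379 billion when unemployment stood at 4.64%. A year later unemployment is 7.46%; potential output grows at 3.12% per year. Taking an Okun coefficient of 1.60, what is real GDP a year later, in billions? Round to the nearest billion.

$7,276 billion

Δu = 7.46 - 4.64 = 2.82 points.
Okun's law (growth form): g_Y = g_Y* - β × Δu = 3.12 - 1.60 × (2.82) = 3.12 - 4.512 = -1.392%.
Real GDP in the next year = 7379 × (1 - 1.392/100) = 7379 × 0.98608 ≈ 7276 billion.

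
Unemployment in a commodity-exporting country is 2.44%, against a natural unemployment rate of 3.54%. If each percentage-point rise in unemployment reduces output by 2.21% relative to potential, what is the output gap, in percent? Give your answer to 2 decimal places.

2.43%

The unemployment gap is 2.44 - 3.54 = -1.1 percentage points.
Okun's law gives an output gap of -2.21 × (-1.1) = 2.431%, i.e. 2.43% above potential.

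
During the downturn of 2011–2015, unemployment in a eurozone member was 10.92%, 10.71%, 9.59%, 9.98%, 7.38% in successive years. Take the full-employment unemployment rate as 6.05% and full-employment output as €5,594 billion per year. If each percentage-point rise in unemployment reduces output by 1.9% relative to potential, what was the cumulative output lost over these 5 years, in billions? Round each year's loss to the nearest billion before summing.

€1,948 billion

Year 2011: gap = -1.9 × (10.92 - 6.05) = -9.253%, loss ≈ 5594 × 9.253/100 ≈ 518.
Year 2012: gap = -1.9 × (10.71 - 6.05) = -8.854%, loss ≈ 5594 × 8.854/100 ≈ 495.
Year 2013: gap = -1.9 × (9.59 - 6.05) = -6.726%, loss ≈ 5594 × 6.726/100 ≈ 376.
Year 2014: gap = -1.9 × (9.98 - 6.05) = -7.467%, loss ≈ 5594 × 7.467/100 ≈ 418.
Year 2015: gap = -1.9 × (7.38 - 6.05) = -2.527%, loss ≈ 5594 × 2.527/100 ≈ 141.
Total lost output = 518 + 495 + 376 + 418 + 141 = 1948 billion.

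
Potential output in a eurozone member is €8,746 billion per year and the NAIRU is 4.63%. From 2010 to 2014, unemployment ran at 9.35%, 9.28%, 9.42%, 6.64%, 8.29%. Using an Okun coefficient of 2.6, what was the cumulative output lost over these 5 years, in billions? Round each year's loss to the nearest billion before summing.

€4,508 billion

Year 2010: gap = -2.6 × (9.35 - 4.63) = -12.272%, loss ≈ 8746 × 12.272/100 ≈ 1073.
Year 2011: gap = -2.6 × (9.28 - 4.63) = -12.09%, loss ≈ 8746 × 12.09/100 ≈ 1057.
Year 2012: gap = -2.6 × (9.42 - 4.63) = -12.454%, loss ≈ 8746 × 12.454/100 ≈ 1089.
Year 2013: gap = -2.6 × (6.64 - 4.63) = -5.226%, loss ≈ 8746 × 5.226/100 ≈ 457.
Year 2014: gap = -2.6 × (8.29 - 4.63) = -9.516%, loss ≈ 8746 × 9.516/100 ≈ 832.
Total lost output = 1073 + 1057 + 1089 + 457 + 832 = 4508 billion.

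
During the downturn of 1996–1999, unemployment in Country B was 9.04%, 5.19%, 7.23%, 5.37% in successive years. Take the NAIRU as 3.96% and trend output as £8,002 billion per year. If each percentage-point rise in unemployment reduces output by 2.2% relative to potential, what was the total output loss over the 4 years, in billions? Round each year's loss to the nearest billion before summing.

£1,935 billion

Year 1996: gap = -2.2 × (9.04 - 3.96) = -11.176%, loss ≈ 8002 × 11.176/100 ≈ 894.
Year 1997: gap = -2.2 × (5.19 - 3.96) = -2.706%, loss ≈ 8002 × 2.706/100 ≈ 217.
Year 1998: gap = -2.2 × (7.23 - 3.96) = -7.194%, loss ≈ 8002 × 7.194/100 ≈ 576.
Year 1999: gap = -2.2 × (5.37 - 3.96) = -3.102%, loss ≈ 8002 × 3.102/100 ≈ 248.
Total lost output = 894 + 217 + 576 + 248 = 1935 billion.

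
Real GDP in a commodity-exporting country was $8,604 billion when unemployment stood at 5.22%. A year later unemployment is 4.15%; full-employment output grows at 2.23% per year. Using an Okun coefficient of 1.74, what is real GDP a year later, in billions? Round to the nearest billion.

Δu = 4.15 - 5.22 = -1.07 points.
Okun's law (growth form): g_Y = g_Y* - β × Δu = 2.23 - 1.74 × (-1.07) = 2.23 + 1.8618 = 4.0918%.
Real GDP in the next year = 8604 × (1 + 4.0918/100) = 8604 × 1.040918 ≈ 8956 billion.

$8,956 billion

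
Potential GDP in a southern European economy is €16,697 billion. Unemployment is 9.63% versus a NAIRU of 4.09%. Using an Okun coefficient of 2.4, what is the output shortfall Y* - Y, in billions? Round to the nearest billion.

Output gap = -2.4 × (9.63 - 4.09) = -2.4 × 5.54 = -13.296%.
Actual GDP ≈ 16697 × 0.86704 ≈ 14477 billion, so the shortfall is 16697 - 14477 = 2220 billion.

€2,220 billion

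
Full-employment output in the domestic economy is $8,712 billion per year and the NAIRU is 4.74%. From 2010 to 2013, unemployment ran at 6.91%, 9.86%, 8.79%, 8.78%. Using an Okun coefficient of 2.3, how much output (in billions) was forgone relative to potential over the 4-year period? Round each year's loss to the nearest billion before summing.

$3,083 billion

Year 2010: gap = -2.3 × (6.91 - 4.74) = -4.991%, loss ≈ 8712 × 4.991/100 ≈ 435.
Year 2011: gap = -2.3 × (9.86 - 4.74) = -11.776%, loss ≈ 8712 × 11.776/100 ≈ 1026.
Year 2012: gap = -2.3 × (8.79 - 4.74) = -9.315%, loss ≈ 8712 × 9.315/100 ≈ 812.
Year 2013: gap = -2.3 × (8.78 - 4.74) = -9.292%, loss ≈ 8712 × 9.292/100 ≈ 810.
Total lost output = 435 + 1026 + 812 + 810 = 3083 billion.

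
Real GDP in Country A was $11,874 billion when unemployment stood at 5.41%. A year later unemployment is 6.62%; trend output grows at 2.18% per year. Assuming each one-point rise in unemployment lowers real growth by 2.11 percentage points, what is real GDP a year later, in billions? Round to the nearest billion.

Δu = 6.62 - 5.41 = 1.21 points.
Okun's law (growth form): g_Y = g_Y* - β × Δu = 2.18 - 2.11 × (1.21) = 2.18 - 2.5531 = -0.3731%.
Real GDP in the next year = 11874 × (1 - 0.3731/100) = 11874 × 0.996269 ≈ 11830 billion.

$11,830 billion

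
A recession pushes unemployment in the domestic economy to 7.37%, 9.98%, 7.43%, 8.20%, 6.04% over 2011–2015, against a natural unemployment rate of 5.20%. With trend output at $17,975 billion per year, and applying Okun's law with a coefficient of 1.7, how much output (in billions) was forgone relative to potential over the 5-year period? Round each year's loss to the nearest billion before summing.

$3,979 billion

Year 2011: gap = -1.7 × (7.37 - 5.2) = -3.689%, loss ≈ 17975 × 3.689/100 ≈ 663.
Year 2012: gap = -1.7 × (9.98 - 5.2) = -8.126%, loss ≈ 17975 × 8.126/100 ≈ 1461.
Year 2013: gap = -1.7 × (7.43 - 5.2) = -3.791%, loss ≈ 17975 × 3.791/100 ≈ 681.
Year 2014: gap = -1.7 × (8.2 - 5.2) = -5.1%, loss ≈ 17975 × 5.1/100 ≈ 917.
Year 2015: gap = -1.7 × (6.04 - 5.2) = -1.428%, loss ≈ 17975 × 1.428/100 ≈ 257.
Total lost output = 663 + 1461 + 681 + 917 + 257 = 3979 billion.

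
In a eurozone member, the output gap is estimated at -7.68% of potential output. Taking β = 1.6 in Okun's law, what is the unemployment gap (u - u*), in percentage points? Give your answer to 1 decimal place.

4.8 percentage points

Okun's law: output gap = -β × (u - u*), so u - u* = -(output gap)/β.
u - u* = -(-7.68)/1.6 = 4.8 percentage points.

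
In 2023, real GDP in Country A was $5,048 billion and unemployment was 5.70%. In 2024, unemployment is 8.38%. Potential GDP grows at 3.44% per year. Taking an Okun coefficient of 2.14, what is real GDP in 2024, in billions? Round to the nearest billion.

$4,932 billion

Δu = 8.38 - 5.7 = 2.68 points.
Okun's law (growth form): g_Y = g_Y* - β × Δu = 3.44 - 2.14 × (2.68) = 3.44 - 5.7352 = -2.2952%.
Real GDP in the next year = 5048 × (1 - 2.2952/100) = 5048 × 0.977048 ≈ 4932 billion.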